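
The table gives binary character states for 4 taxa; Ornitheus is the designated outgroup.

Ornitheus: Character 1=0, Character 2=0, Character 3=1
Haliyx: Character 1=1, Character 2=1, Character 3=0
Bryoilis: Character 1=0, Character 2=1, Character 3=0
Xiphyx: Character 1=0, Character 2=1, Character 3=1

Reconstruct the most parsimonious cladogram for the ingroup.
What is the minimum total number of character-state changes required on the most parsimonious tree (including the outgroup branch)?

Character polarity is set by the outgroup: the derived state is whichever differs from the outgroup's state, so for Character 3 the derived state is '0', and for the remaining characters it is '1'.
Character 1 (derived state '1') is unique to Haliyx (autapomorphy; uninformative for grouping).
Character 2 (derived state '1') is shared by all ingroup taxa — unites the whole ingroup.
Character 3: derived state '0' in Bryoilis and Haliyx only — synapomorphy for {Bryoilis, Haliyx}.
Most parsimonious ingroup topology: ((Haliyx,Bryoilis),Xiphyx).
Changes per character on this tree: Character 1: 1; Character 2: 1; Character 3: 1.
Total = 3.

3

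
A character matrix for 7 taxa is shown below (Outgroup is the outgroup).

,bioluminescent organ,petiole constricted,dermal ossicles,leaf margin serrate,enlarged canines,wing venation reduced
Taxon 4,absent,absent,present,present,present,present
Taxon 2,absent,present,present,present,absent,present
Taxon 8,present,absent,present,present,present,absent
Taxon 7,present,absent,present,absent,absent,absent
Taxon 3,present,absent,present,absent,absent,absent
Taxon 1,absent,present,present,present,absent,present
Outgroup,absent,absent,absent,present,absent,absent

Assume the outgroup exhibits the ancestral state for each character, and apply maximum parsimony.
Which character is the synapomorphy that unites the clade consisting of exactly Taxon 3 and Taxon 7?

leaf margin serrate

Character polarity is set by the outgroup: the derived state is whichever differs from the outgroup's state, so for leaf margin serrate the derived state is 'absent', and for the remaining characters it is 'present'.
Only Taxon 3, Taxon 7, and Taxon 8 show the derived state 'present' for bioluminescent organ, supporting them as a clade.
petiole constricted (derived state 'present') is shared by Taxon 1 and Taxon 2 — a synapomorphy uniting that clade.
dermal ossicles (derived state 'present') is shared by all ingroup taxa — unites the whole ingroup.
leaf margin serrate: derived state 'absent' in Taxon 3 and Taxon 7 only — synapomorphy for {Taxon 3, Taxon 7}.
enlarged canines (state 'present') occurs in Taxon 4 and Taxon 8 but conflicts with the nesting implied by the other characters — most parsimoniously interpreted as homoplasy.
Only Taxon 1, Taxon 2, and Taxon 4 show the derived state 'present' for wing venation reduced, supporting them as a clade.
Most parsimonious ingroup topology: ((Taxon 8,(Taxon 7,Taxon 3)),(Taxon 4,(Taxon 1,Taxon 2))).
The clade {Taxon 3, Taxon 7} is supported by leaf margin serrate: its derived state 'absent' occurs in exactly those taxa and in no other taxon (including the outgroup).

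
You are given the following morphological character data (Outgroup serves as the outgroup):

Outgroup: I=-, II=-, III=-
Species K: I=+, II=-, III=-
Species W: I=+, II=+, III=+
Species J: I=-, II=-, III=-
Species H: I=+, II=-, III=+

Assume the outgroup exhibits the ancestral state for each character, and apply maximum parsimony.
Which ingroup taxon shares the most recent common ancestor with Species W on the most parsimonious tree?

The outgroup has state '-' for every character, so '+' is the derived state throughout.
I: derived state '+' in Species H, Species K, and Species W only — synapomorphy for {Species H, Species K, Species W}.
II (derived state '+') is unique to Species W (autapomorphy; uninformative for grouping).
Only Species H and Species W show the derived state '+' for III, supporting them as a clade.
Most parsimonious ingroup topology: ((Species K,(Species W,Species H)),Species J).
Species W and Species H form a cherry on this tree, so they are sister taxa.

Species H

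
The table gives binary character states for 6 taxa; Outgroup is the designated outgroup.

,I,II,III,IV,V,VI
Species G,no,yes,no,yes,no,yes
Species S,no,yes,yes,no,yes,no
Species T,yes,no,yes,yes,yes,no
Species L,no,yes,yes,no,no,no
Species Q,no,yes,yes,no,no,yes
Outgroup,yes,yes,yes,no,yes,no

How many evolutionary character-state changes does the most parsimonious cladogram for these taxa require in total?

Character polarity is set by the outgroup: the derived state is whichever differs from the outgroup's state, so for I, II, III, V the derived state is 'no', and for the remaining characters it is 'yes'.
Only Species G, Species L, Species Q, and Species S show the derived state 'no' for I, supporting them as a clade.
II: derived state 'no' in Species T only — an autapomorphy, so it tells us nothing about relationships among taxa.
III (derived state 'no') is unique to Species G (autapomorphy; uninformative for grouping).
IV (state 'yes') occurs in Species G and Species T but conflicts with the nesting implied by the other characters — most parsimoniously interpreted as homoplasy.
V (derived state 'no') is shared by Species G, Species L, and Species Q — a synapomorphy uniting that clade.
VI: derived state 'yes' in Species G and Species Q only — synapomorphy for {Species G, Species Q}.
Most parsimonious ingroup topology: (((Species L,(Species G,Species Q)),Species S),Species T).
Changes per character on this tree: I: 1; II: 1; III: 1; IV: 2; V: 1; VI: 1.
Total = 7.

7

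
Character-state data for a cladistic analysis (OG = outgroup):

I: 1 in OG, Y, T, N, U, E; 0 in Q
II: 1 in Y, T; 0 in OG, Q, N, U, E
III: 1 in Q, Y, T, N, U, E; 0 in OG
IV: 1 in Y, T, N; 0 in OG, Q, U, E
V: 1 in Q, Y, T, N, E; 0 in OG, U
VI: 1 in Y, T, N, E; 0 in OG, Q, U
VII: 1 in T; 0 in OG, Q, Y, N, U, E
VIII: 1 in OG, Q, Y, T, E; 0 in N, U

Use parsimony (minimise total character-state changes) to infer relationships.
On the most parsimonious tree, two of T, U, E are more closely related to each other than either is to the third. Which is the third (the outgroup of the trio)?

U

Character polarity is set by the outgroup: the derived state is whichever differs from the outgroup's state, so for I, VIII the derived state is '0', and for the remaining characters it is '1'.
I (derived state '0') is unique to Q (autapomorphy; uninformative for grouping).
Only T and Y show the derived state '1' for II, supporting them as a clade.
III (derived state '1') is shared by all ingroup taxa — unites the whole ingroup.
IV: derived state '1' in N, T, and Y only — synapomorphy for {N, T, Y}.
V: derived state '1' in E, N, Q, T, and Y only — synapomorphy for {E, N, Q, T, Y}.
VI (derived state '1') is shared by E, N, T, and Y — a synapomorphy uniting that clade.
VII: derived state '1' in T only — an autapomorphy, so it tells us nothing about relationships among taxa.
VIII (state '0') occurs in N and U but conflicts with the nesting implied by the other characters — most parsimoniously interpreted as homoplasy.
Most parsimonious ingroup topology: ((Q,(((Y,T),N),E)),U).
T and E share a more recent common ancestor with each other than either does with U, so U is the least closely related of the three.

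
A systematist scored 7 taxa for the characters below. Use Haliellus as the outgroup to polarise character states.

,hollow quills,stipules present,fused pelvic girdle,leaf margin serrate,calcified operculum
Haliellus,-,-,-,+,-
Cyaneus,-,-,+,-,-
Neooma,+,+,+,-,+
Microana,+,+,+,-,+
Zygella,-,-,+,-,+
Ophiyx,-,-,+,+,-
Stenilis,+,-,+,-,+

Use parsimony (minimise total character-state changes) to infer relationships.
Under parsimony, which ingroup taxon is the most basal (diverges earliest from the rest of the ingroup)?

Character polarity is set by the outgroup: the derived state is whichever differs from the outgroup's state, so for leaf margin serrate the derived state is '-', and for the remaining characters it is '+'.
hollow quills: derived state '+' in Microana, Neooma, and Stenilis only — synapomorphy for {Microana, Neooma, Stenilis}.
Only Microana and Neooma show the derived state '+' for stipules present, supporting them as a clade.
fused pelvic girdle (derived state '+') is shared by all ingroup taxa — unites the whole ingroup.
Only Cyaneus, Microana, Neooma, Stenilis, and Zygella show the derived state '-' for leaf margin serrate, supporting them as a clade.
Only Microana, Neooma, Stenilis, and Zygella show the derived state '+' for calcified operculum, supporting them as a clade.
Most parsimonious ingroup topology: ((Cyaneus,(((Neooma,Microana),Stenilis),Zygella)),Ophiyx).
Ophiyx is sister to the clade containing all other ingroup taxa, so it is the earliest-diverging (most basal) ingroup lineage.

Ophiyx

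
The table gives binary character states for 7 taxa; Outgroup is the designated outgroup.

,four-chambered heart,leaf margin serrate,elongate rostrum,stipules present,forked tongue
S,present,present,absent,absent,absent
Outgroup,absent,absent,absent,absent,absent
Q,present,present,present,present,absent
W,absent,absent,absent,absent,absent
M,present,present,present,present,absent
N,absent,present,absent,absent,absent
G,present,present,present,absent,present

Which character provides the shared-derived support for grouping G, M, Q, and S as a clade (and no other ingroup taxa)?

The outgroup has state 'absent' for every character, so 'present' is the derived state throughout.
four-chambered heart: derived state 'present' in G, M, Q, and S only — synapomorphy for {G, M, Q, S}.
leaf margin serrate (derived state 'present') is shared by G, M, N, Q, and S — a synapomorphy uniting that clade.
elongate rostrum: derived state 'present' in G, M, and Q only — synapomorphy for {G, M, Q}.
stipules present (derived state 'present') is shared by M and Q — a synapomorphy uniting that clade.
forked tongue (derived state 'present') is unique to G (autapomorphy; uninformative for grouping).
Most parsimonious ingroup topology: (((((M,Q),G),S),N),W).
The clade {G, M, Q, S} is supported by four-chambered heart: its derived state 'present' occurs in exactly those taxa and in no other taxon (including the outgroup).

four-chambered heart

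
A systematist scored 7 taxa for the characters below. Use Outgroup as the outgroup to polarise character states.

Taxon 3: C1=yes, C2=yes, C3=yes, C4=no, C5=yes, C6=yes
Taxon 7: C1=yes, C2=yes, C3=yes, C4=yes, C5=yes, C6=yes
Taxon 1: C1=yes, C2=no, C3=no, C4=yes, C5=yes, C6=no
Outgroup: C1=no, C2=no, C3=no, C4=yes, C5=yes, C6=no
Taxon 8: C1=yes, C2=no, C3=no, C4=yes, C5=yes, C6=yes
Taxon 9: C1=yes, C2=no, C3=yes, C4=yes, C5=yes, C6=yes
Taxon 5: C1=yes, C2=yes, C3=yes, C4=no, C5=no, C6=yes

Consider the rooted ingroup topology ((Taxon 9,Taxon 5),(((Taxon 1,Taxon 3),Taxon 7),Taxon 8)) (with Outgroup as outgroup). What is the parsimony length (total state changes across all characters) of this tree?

Map each character onto ((Taxon 9,Taxon 5),(((Taxon 1,Taxon 3),Taxon 7),Taxon 8)) (rooted by Outgroup) and count the minimum state changes it requires (Fitch parsimony):
C1: 1; C2: 3; C3: 3; C4: 2; C5: 1; C6: 2.
Total tree length = 12.

12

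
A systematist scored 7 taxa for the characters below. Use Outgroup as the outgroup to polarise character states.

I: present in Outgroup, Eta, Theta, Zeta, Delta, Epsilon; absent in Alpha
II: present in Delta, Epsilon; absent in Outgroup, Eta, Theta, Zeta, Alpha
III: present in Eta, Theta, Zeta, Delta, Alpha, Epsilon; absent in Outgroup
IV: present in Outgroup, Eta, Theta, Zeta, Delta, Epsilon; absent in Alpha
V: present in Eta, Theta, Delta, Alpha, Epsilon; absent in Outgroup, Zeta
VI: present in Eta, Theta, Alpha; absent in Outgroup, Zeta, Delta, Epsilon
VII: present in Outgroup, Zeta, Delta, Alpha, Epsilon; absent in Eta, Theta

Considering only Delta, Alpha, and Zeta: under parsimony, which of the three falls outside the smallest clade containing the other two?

Character polarity is set by the outgroup: the derived state is whichever differs from the outgroup's state, so for I, IV, VII the derived state is 'absent', and for the remaining characters it is 'present'.
I (derived state 'absent') is unique to Alpha (autapomorphy; uninformative for grouping).
II: derived state 'present' in Delta and Epsilon only — synapomorphy for {Delta, Epsilon}.
All ingroup taxa share the derived state 'present' for III; it defines the ingroup but does not resolve relationships within it.
IV: derived state 'absent' in Alpha only — an autapomorphy, so it tells us nothing about relationships among taxa.
Only Alpha, Delta, Epsilon, Eta, and Theta show the derived state 'present' for V, supporting them as a clade.
VI (derived state 'present') is shared by Alpha, Eta, and Theta — a synapomorphy uniting that clade.
Only Eta and Theta show the derived state 'absent' for VII, supporting them as a clade.
Most parsimonious ingroup topology: ((((Eta,Theta),Alpha),(Delta,Epsilon)),Zeta).
Delta and Alpha share a more recent common ancestor with each other than either does with Zeta, so Zeta is the least closely related of the three.

Zeta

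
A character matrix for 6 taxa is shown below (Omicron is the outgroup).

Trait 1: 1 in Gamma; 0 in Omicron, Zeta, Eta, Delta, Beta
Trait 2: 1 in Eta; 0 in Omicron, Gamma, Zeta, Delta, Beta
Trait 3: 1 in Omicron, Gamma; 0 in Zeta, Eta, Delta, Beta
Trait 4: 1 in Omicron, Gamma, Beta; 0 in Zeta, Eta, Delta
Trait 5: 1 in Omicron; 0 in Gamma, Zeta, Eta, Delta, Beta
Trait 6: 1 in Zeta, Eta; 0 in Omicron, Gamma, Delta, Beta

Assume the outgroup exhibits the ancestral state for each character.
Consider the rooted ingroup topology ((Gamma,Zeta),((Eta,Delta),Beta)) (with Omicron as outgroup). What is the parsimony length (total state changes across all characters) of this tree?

9

Map each character onto ((Gamma,Zeta),((Eta,Delta),Beta)) (rooted by Omicron) and count the minimum state changes it requires (Fitch parsimony):
Trait 1: 1; Trait 2: 1; Trait 3: 2; Trait 4: 2; Trait 5: 1; Trait 6: 2.
Total tree length = 9.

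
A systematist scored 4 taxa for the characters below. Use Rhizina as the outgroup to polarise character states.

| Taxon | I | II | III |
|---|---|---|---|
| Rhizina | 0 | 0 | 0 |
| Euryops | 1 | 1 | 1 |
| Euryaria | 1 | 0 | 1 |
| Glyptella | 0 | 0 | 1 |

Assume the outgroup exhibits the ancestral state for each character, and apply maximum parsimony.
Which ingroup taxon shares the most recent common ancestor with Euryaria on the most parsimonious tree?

The outgroup has state '0' for every character, so '1' is the derived state throughout.
I: derived state '1' in Euryaria and Euryops only — synapomorphy for {Euryaria, Euryops}.
II (derived state '1') is unique to Euryops (autapomorphy; uninformative for grouping).
III (derived state '1') is shared by all ingroup taxa — unites the whole ingroup.
Most parsimonious ingroup topology: ((Euryops,Euryaria),Glyptella).
Euryaria and Euryops form a cherry on this tree, so they are sister taxa.

Euryops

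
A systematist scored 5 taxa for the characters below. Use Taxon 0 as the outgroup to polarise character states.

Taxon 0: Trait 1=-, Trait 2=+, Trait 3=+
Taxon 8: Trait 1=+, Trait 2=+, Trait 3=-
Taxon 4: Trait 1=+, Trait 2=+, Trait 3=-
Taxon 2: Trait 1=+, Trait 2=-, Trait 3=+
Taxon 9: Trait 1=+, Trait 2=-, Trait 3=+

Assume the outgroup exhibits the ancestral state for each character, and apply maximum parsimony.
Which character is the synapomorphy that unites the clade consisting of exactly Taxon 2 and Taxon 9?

Character polarity is set by the outgroup: the derived state is whichever differs from the outgroup's state, so for Trait 2, Trait 3 the derived state is '-', and for the remaining characters it is '+'.
All ingroup taxa share the derived state '+' for Trait 1; it defines the ingroup but does not resolve relationships within it.
Only Taxon 2 and Taxon 9 show the derived state '-' for Trait 2, supporting them as a clade.
Trait 3 (derived state '-') is shared by Taxon 4 and Taxon 8 — a synapomorphy uniting that clade.
Most parsimonious ingroup topology: ((Taxon 8,Taxon 4),(Taxon 2,Taxon 9)).
The clade {Taxon 2, Taxon 9} is supported by Trait 2: its derived state '-' occurs in exactly those taxa and in no other taxon (including the outgroup).

Trait 2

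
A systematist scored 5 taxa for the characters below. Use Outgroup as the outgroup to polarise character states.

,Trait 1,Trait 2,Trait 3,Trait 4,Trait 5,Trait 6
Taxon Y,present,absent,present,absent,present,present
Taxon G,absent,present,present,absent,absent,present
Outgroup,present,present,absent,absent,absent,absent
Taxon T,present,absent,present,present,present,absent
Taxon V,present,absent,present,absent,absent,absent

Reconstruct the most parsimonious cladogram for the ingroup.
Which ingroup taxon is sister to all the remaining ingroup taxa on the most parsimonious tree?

Taxon G

Character polarity is set by the outgroup: the derived state is whichever differs from the outgroup's state, so for Trait 1, Trait 2 the derived state is 'absent', and for the remaining characters it is 'present'.
Trait 1: derived state 'absent' in Taxon G only — an autapomorphy, so it tells us nothing about relationships among taxa.
Trait 2 (derived state 'absent') is shared by Taxon T, Taxon V, and Taxon Y — a synapomorphy uniting that clade.
All ingroup taxa share the derived state 'present' for Trait 3; it defines the ingroup but does not resolve relationships within it.
Trait 4: derived state 'present' in Taxon T only — an autapomorphy, so it tells us nothing about relationships among taxa.
Trait 5 (derived state 'present') is shared by Taxon T and Taxon Y — a synapomorphy uniting that clade.
Trait 6 (state 'present') occurs in Taxon G and Taxon Y but conflicts with the nesting implied by the other characters — most parsimoniously interpreted as homoplasy.
Most parsimonious ingroup topology: ((Taxon V,(Taxon Y,Taxon T)),Taxon G).
Taxon G is sister to the clade containing all other ingroup taxa, so it is the earliest-diverging (most basal) ingroup lineage.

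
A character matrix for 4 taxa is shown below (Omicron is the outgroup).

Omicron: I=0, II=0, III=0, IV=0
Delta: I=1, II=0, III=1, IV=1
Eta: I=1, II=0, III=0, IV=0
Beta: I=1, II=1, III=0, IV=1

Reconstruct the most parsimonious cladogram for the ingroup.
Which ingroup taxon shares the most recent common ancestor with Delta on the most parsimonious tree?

The outgroup has state '0' for every character, so '1' is the derived state throughout.
All ingroup taxa share the derived state '1' for I; it defines the ingroup but does not resolve relationships within it.
II: derived state '1' in Beta only — an autapomorphy, so it tells us nothing about relationships among taxa.
III: derived state '1' in Delta only — an autapomorphy, so it tells us nothing about relationships among taxa.
Only Beta and Delta show the derived state '1' for IV, supporting them as a clade.
Most parsimonious ingroup topology: ((Delta,Beta),Eta).
Delta and Beta form a cherry on this tree, so they are sister taxa.

Beta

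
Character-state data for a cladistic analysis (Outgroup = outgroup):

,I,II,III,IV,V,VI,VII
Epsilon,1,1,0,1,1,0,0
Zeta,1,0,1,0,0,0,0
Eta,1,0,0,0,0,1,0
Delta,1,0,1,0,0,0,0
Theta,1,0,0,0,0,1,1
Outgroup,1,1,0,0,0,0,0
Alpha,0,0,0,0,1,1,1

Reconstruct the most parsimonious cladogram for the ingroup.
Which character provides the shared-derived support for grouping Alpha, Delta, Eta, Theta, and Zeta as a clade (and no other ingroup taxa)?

Character polarity is set by the outgroup: the derived state is whichever differs from the outgroup's state, so for I, II the derived state is '0', and for the remaining characters it is '1'.
I (derived state '0') is unique to Alpha (autapomorphy; uninformative for grouping).
II (derived state '0') is shared by Alpha, Delta, Eta, Theta, and Zeta — a synapomorphy uniting that clade.
III (derived state '1') is shared by Delta and Zeta — a synapomorphy uniting that clade.
IV (derived state '1') is unique to Epsilon (autapomorphy; uninformative for grouping).
V groups Alpha and Epsilon, which is incompatible with the clades supported by the remaining characters; treating it as convergent (homoplasy) costs fewer steps than any alternative tree.
VI (derived state '1') is shared by Alpha, Eta, and Theta — a synapomorphy uniting that clade.
VII (derived state '1') is shared by Alpha and Theta — a synapomorphy uniting that clade.
Most parsimonious ingroup topology: ((((Alpha,Theta),Eta),(Zeta,Delta)),Epsilon).
The clade {Alpha, Delta, Eta, Theta, Zeta} is supported by II: its derived state '0' occurs in exactly those taxa and in no other taxon (including the outgroup).

II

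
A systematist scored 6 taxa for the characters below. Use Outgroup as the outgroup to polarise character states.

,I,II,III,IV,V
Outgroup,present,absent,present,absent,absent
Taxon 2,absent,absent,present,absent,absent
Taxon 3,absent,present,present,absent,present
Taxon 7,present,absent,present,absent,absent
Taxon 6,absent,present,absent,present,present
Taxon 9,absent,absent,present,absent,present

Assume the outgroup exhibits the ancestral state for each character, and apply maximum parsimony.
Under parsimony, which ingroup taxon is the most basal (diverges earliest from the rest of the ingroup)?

Taxon 7

Character polarity is set by the outgroup: the derived state is whichever differs from the outgroup's state, so for I, III the derived state is 'absent', and for the remaining characters it is 'present'.
I: derived state 'absent' in Taxon 2, Taxon 3, Taxon 6, and Taxon 9 only — synapomorphy for {Taxon 2, Taxon 3, Taxon 6, Taxon 9}.
II (derived state 'present') is shared by Taxon 3 and Taxon 6 — a synapomorphy uniting that clade.
III (derived state 'absent') is unique to Taxon 6 (autapomorphy; uninformative for grouping).
IV (derived state 'present') is unique to Taxon 6 (autapomorphy; uninformative for grouping).
V (derived state 'present') is shared by Taxon 3, Taxon 6, and Taxon 9 — a synapomorphy uniting that clade.
Most parsimonious ingroup topology: (((Taxon 9,(Taxon 6,Taxon 3)),Taxon 2),Taxon 7).
Taxon 7 is sister to the clade containing all other ingroup taxa, so it is the earliest-diverging (most basal) ingroup lineage.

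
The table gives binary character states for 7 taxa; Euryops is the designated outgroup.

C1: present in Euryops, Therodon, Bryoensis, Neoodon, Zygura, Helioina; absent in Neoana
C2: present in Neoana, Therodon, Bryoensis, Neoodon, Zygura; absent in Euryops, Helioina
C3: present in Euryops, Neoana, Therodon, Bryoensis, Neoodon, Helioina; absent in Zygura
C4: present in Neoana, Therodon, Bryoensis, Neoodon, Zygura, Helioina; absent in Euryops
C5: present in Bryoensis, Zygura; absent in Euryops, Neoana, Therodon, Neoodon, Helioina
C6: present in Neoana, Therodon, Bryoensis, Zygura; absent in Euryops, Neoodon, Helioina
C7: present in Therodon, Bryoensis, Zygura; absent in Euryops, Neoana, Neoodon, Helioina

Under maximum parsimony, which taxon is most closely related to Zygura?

Character polarity is set by the outgroup: the derived state is whichever differs from the outgroup's state, so for C1, C3 the derived state is 'absent', and for the remaining characters it is 'present'.
C1 (derived state 'absent') is unique to Neoana (autapomorphy; uninformative for grouping).
C2: derived state 'present' in Bryoensis, Neoana, Neoodon, Therodon, and Zygura only — synapomorphy for {Bryoensis, Neoana, Neoodon, Therodon, Zygura}.
C3: derived state 'absent' in Zygura only — an autapomorphy, so it tells us nothing about relationships among taxa.
C4 (derived state 'present') is shared by all ingroup taxa — unites the whole ingroup.
C5: derived state 'present' in Bryoensis and Zygura only — synapomorphy for {Bryoensis, Zygura}.
C6 (derived state 'present') is shared by Bryoensis, Neoana, Therodon, and Zygura — a synapomorphy uniting that clade.
C7 (derived state 'present') is shared by Bryoensis, Therodon, and Zygura — a synapomorphy uniting that clade.
Most parsimonious ingroup topology: (((Neoana,(Therodon,(Bryoensis,Zygura))),Neoodon),Helioina).
Zygura and Bryoensis form a cherry on this tree, so they are sister taxa.

Bryoensis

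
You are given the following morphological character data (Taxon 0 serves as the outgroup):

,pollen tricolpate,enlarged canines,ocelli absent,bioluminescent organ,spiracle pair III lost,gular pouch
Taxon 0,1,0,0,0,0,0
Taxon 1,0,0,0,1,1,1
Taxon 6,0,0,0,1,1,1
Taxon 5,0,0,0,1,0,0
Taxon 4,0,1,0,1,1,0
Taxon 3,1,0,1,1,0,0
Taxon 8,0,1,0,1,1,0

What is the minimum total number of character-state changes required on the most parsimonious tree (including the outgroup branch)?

Character polarity is set by the outgroup: the derived state is whichever differs from the outgroup's state, so for pollen tricolpate the derived state is '0', and for the remaining characters it is '1'.
Only Taxon 1, Taxon 4, Taxon 5, Taxon 6, and Taxon 8 show the derived state '0' for pollen tricolpate, supporting them as a clade.
Only Taxon 4 and Taxon 8 show the derived state '1' for enlarged canines, supporting them as a clade.
ocelli absent (derived state '1') is unique to Taxon 3 (autapomorphy; uninformative for grouping).
All ingroup taxa share the derived state '1' for bioluminescent organ; it defines the ingroup but does not resolve relationships within it.
spiracle pair III lost: derived state '1' in Taxon 1, Taxon 4, Taxon 6, and Taxon 8 only — synapomorphy for {Taxon 1, Taxon 4, Taxon 6, Taxon 8}.
Only Taxon 1 and Taxon 6 show the derived state '1' for gular pouch, supporting them as a clade.
Most parsimonious ingroup topology: ((((Taxon 1,Taxon 6),(Taxon 4,Taxon 8)),Taxon 5),Taxon 3).
Changes per character on this tree: pollen tricolpate: 1; enlarged canines: 1; ocelli absent: 1; bioluminescent organ: 1; spiracle pair III lost: 1; gular pouch: 1.
Total = 6.

6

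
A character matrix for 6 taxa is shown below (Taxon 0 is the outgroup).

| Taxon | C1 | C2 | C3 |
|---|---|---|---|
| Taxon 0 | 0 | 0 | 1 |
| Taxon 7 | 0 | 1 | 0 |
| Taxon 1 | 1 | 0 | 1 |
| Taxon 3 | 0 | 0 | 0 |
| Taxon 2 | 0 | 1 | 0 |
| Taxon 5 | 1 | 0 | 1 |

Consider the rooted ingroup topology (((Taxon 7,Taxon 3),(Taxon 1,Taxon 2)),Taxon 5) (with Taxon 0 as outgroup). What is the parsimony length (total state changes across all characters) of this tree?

6

Map each character onto (((Taxon 7,Taxon 3),(Taxon 1,Taxon 2)),Taxon 5) (rooted by Taxon 0) and count the minimum state changes it requires (Fitch parsimony):
C1: 2; C2: 2; C3: 2.
Total tree length = 6.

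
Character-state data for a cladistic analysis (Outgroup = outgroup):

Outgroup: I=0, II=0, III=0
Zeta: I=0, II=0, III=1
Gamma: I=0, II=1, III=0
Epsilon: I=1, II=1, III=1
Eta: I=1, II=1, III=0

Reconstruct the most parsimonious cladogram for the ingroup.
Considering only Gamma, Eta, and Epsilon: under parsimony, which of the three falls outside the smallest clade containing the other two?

The outgroup has state '0' for every character, so '1' is the derived state throughout.
I (derived state '1') is shared by Epsilon and Eta — a synapomorphy uniting that clade.
Only Epsilon, Eta, and Gamma show the derived state '1' for II, supporting them as a clade.
III groups Epsilon and Zeta, which is incompatible with the clades supported by the remaining characters; treating it as convergent (homoplasy) costs fewer steps than any alternative tree.
Most parsimonious ingroup topology: (Zeta,(Gamma,(Epsilon,Eta))).
Epsilon and Eta share a more recent common ancestor with each other than either does with Gamma, so Gamma is the least closely related of the three.

Gamma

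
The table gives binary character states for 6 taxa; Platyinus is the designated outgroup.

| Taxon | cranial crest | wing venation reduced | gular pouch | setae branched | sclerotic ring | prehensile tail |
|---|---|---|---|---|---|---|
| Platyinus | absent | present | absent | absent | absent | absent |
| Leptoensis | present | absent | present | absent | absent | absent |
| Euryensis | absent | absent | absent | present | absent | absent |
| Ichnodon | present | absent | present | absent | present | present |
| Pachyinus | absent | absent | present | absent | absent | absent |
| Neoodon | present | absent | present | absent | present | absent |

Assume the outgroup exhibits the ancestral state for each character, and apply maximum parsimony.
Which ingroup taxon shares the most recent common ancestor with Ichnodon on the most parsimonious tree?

Neoodon

Character polarity is set by the outgroup: the derived state is whichever differs from the outgroup's state, so for wing venation reduced the derived state is 'absent', and for the remaining characters it is 'present'.
Only Ichnodon, Leptoensis, and Neoodon show the derived state 'present' for cranial crest, supporting them as a clade.
wing venation reduced (derived state 'absent') is shared by all ingroup taxa — unites the whole ingroup.
gular pouch: derived state 'present' in Ichnodon, Leptoensis, Neoodon, and Pachyinus only — synapomorphy for {Ichnodon, Leptoensis, Neoodon, Pachyinus}.
setae branched (derived state 'present') is unique to Euryensis (autapomorphy; uninformative for grouping).
Only Ichnodon and Neoodon show the derived state 'present' for sclerotic ring, supporting them as a clade.
prehensile tail: derived state 'present' in Ichnodon only — an autapomorphy, so it tells us nothing about relationships among taxa.
Most parsimonious ingroup topology: (((Leptoensis,(Ichnodon,Neoodon)),Pachyinus),Euryensis).
Ichnodon and Neoodon form a cherry on this tree, so they are sister taxa.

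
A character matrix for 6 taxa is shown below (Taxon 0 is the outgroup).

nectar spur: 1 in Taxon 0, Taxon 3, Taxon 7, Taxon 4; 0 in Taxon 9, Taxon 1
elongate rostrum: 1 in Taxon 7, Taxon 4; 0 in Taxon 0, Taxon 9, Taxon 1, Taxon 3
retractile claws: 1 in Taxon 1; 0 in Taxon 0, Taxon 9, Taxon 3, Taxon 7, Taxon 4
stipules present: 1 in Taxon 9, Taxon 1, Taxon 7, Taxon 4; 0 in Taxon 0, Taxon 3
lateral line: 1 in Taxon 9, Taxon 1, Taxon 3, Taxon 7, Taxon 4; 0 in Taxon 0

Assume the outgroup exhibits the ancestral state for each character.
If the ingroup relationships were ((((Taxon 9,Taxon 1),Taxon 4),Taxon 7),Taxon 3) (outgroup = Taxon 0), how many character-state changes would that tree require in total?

6

Map each character onto ((((Taxon 9,Taxon 1),Taxon 4),Taxon 7),Taxon 3) (rooted by Taxon 0) and count the minimum state changes it requires (Fitch parsimony):
nectar spur: 1; elongate rostrum: 2; retractile claws: 1; stipules present: 1; lateral line: 1.
Total tree length = 6.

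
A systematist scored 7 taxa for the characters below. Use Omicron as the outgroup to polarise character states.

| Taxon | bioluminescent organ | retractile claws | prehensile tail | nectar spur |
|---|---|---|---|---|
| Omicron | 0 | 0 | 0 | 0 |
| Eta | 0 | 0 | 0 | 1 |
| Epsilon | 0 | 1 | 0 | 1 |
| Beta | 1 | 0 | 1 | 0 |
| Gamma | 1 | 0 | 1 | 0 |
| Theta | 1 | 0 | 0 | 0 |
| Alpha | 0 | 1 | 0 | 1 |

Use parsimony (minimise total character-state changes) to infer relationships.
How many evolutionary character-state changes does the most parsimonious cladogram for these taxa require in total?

4

The outgroup has state '0' for every character, so '1' is the derived state throughout.
bioluminescent organ: derived state '1' in Beta, Gamma, and Theta only — synapomorphy for {Beta, Gamma, Theta}.
retractile claws: derived state '1' in Alpha and Epsilon only — synapomorphy for {Alpha, Epsilon}.
prehensile tail (derived state '1') is shared by Beta and Gamma — a synapomorphy uniting that clade.
nectar spur (derived state '1') is shared by Alpha, Epsilon, and Eta — a synapomorphy uniting that clade.
Most parsimonious ingroup topology: ((Eta,(Epsilon,Alpha)),((Beta,Gamma),Theta)).
Changes per character on this tree: bioluminescent organ: 1; retractile claws: 1; prehensile tail: 1; nectar spur: 1.
Total = 4.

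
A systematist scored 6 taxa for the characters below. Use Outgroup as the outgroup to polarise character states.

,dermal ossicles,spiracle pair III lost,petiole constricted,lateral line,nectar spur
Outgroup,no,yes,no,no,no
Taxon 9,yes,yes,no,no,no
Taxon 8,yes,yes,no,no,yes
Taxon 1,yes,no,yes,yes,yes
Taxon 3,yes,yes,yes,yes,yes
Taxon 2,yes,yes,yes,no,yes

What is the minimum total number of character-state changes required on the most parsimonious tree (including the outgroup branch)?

5

Character polarity is set by the outgroup: the derived state is whichever differs from the outgroup's state, so for spiracle pair III lost the derived state is 'no', and for the remaining characters it is 'yes'.
dermal ossicles (derived state 'yes') is shared by all ingroup taxa — unites the whole ingroup.
spiracle pair III lost (derived state 'no') is unique to Taxon 1 (autapomorphy; uninformative for grouping).
Only Taxon 1, Taxon 2, and Taxon 3 show the derived state 'yes' for petiole constricted, supporting them as a clade.
Only Taxon 1 and Taxon 3 show the derived state 'yes' for lateral line, supporting them as a clade.
nectar spur: derived state 'yes' in Taxon 1, Taxon 2, Taxon 3, and Taxon 8 only — synapomorphy for {Taxon 1, Taxon 2, Taxon 3, Taxon 8}.
Most parsimonious ingroup topology: (Taxon 9,(Taxon 8,((Taxon 1,Taxon 3),Taxon 2))).
Changes per character on this tree: dermal ossicles: 1; spiracle pair III lost: 1; petiole constricted: 1; lateral line: 1; nectar spur: 1.
Total = 5.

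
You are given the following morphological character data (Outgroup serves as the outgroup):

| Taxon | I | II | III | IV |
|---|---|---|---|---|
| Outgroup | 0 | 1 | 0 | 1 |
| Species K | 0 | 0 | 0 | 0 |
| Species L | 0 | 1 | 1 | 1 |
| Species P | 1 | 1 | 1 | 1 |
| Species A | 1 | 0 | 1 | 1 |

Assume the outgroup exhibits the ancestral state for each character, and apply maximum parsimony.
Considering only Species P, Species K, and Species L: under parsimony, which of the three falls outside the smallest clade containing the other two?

Species K

Character polarity is set by the outgroup: the derived state is whichever differs from the outgroup's state, so for II, IV the derived state is '0', and for the remaining characters it is '1'.
I: derived state '1' in Species A and Species P only — synapomorphy for {Species A, Species P}.
II groups Species A and Species K, which is incompatible with the clades supported by the remaining characters; treating it as convergent (homoplasy) costs fewer steps than any alternative tree.
III: derived state '1' in Species A, Species L, and Species P only — synapomorphy for {Species A, Species L, Species P}.
IV (derived state '0') is unique to Species K (autapomorphy; uninformative for grouping).
Most parsimonious ingroup topology: (Species K,((Species A,Species P),Species L)).
Species P and Species L share a more recent common ancestor with each other than either does with Species K, so Species K is the least closely related of the three.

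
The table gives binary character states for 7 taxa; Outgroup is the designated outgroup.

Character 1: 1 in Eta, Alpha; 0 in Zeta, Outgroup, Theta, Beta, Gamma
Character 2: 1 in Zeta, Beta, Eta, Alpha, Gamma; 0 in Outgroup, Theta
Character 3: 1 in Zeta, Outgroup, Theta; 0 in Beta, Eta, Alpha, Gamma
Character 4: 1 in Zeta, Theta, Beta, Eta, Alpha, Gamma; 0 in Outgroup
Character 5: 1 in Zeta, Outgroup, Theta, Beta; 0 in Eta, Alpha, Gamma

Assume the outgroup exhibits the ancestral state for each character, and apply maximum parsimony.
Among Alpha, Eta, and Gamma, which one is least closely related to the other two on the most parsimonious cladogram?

Character polarity is set by the outgroup: the derived state is whichever differs from the outgroup's state, so for Character 3, Character 5 the derived state is '0', and for the remaining characters it is '1'.
Character 1 (derived state '1') is shared by Alpha and Eta — a synapomorphy uniting that clade.
Only Alpha, Beta, Eta, Gamma, and Zeta show the derived state '1' for Character 2, supporting them as a clade.
Character 3 (derived state '0') is shared by Alpha, Beta, Eta, and Gamma — a synapomorphy uniting that clade.
Character 4 (derived state '1') is shared by all ingroup taxa — unites the whole ingroup.
Character 5: derived state '0' in Alpha, Eta, and Gamma only — synapomorphy for {Alpha, Eta, Gamma}.
Most parsimonious ingroup topology: ((Zeta,((Gamma,(Eta,Alpha)),Beta)),Theta).
Alpha and Eta share a more recent common ancestor with each other than either does with Gamma, so Gamma is the least closely related of the three.

Gamma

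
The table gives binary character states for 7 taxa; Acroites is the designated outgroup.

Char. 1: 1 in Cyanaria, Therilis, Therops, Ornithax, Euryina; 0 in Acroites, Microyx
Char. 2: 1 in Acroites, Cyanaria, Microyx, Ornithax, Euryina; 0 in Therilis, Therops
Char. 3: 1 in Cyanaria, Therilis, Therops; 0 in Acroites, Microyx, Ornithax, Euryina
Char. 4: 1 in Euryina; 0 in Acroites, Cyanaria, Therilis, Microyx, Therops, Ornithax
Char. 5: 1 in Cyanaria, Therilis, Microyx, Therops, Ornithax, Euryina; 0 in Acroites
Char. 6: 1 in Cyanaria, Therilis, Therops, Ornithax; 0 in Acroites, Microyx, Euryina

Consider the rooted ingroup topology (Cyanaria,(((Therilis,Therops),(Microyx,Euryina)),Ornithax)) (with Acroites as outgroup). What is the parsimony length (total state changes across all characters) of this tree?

Map each character onto (Cyanaria,(((Therilis,Therops),(Microyx,Euryina)),Ornithax)) (rooted by Acroites) and count the minimum state changes it requires (Fitch parsimony):
Char. 1: 2; Char. 2: 1; Char. 3: 2; Char. 4: 1; Char. 5: 1; Char. 6: 2.
Total tree length = 9.

9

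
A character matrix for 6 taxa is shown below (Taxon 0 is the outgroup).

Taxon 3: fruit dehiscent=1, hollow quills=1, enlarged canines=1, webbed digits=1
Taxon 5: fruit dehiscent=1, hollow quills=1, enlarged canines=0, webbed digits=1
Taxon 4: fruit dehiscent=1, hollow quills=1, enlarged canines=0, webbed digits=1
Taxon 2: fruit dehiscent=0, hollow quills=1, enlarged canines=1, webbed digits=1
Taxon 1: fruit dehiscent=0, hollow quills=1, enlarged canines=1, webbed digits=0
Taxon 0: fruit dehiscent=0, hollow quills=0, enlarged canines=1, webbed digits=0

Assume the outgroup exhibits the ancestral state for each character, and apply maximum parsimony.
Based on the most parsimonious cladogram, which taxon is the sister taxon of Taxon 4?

Taxon 5

Character polarity is set by the outgroup: the derived state is whichever differs from the outgroup's state, so for enlarged canines the derived state is '0', and for the remaining characters it is '1'.
fruit dehiscent: derived state '1' in Taxon 3, Taxon 4, and Taxon 5 only — synapomorphy for {Taxon 3, Taxon 4, Taxon 5}.
All ingroup taxa share the derived state '1' for hollow quills; it defines the ingroup but does not resolve relationships within it.
enlarged canines (derived state '0') is shared by Taxon 4 and Taxon 5 — a synapomorphy uniting that clade.
webbed digits: derived state '1' in Taxon 2, Taxon 3, Taxon 4, and Taxon 5 only — synapomorphy for {Taxon 2, Taxon 3, Taxon 4, Taxon 5}.
Most parsimonious ingroup topology: ((((Taxon 5,Taxon 4),Taxon 3),Taxon 2),Taxon 1).
Taxon 4 and Taxon 5 form a cherry on this tree, so they are sister taxa.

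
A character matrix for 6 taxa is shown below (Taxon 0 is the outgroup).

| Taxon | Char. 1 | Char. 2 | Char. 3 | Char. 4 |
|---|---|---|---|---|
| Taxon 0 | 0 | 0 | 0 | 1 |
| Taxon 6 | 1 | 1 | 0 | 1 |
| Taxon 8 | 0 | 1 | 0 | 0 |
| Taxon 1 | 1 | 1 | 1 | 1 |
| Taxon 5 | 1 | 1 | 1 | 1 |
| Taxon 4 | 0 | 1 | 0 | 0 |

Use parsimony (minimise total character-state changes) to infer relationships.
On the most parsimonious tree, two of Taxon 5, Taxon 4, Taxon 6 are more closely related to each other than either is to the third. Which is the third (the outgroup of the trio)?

Character polarity is set by the outgroup: the derived state is whichever differs from the outgroup's state, so for Char. 4 the derived state is '0', and for the remaining characters it is '1'.
Char. 1 (derived state '1') is shared by Taxon 1, Taxon 5, and Taxon 6 — a synapomorphy uniting that clade.
All ingroup taxa share the derived state '1' for Char. 2; it defines the ingroup but does not resolve relationships within it.
Char. 3: derived state '1' in Taxon 1 and Taxon 5 only — synapomorphy for {Taxon 1, Taxon 5}.
Char. 4 (derived state '0') is shared by Taxon 4 and Taxon 8 — a synapomorphy uniting that clade.
Most parsimonious ingroup topology: (((Taxon 1,Taxon 5),Taxon 6),(Taxon 8,Taxon 4)).
Taxon 6 and Taxon 5 share a more recent common ancestor with each other than either does with Taxon 4, so Taxon 4 is the least closely related of the three.

Taxon 4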